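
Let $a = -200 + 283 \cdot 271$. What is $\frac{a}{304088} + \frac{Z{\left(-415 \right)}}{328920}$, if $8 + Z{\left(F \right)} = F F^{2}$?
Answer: $- \frac{452271625253}{2083763020} \approx -217.05$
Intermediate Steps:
$Z{\left(F \right)} = -8 + F^{3}$ ($Z{\left(F \right)} = -8 + F F^{2} = -8 + F^{3}$)
$a = 76493$ ($a = -200 + 76693 = 76493$)
$\frac{a}{304088} + \frac{Z{\left(-415 \right)}}{328920} = \frac{76493}{304088} + \frac{-8 + \left(-415\right)^{3}}{328920} = 76493 \cdot \frac{1}{304088} + \left(-8 - 71473375\right) \frac{1}{328920} = \frac{76493}{304088} - \frac{23824461}{109640} = - \frac{452271625253}{2083763020}$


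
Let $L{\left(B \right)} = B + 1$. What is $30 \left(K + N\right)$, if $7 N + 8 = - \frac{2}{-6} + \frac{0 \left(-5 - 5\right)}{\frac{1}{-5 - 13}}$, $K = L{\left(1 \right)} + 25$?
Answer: $\frac{5440}{7} \approx 777.14$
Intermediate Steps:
$L{\left(B \right)} = 1 + B$
$K = 27$ ($K = \left(1 + 1\right) + 25 = 2 + 25 = 27$)
$N = - \frac{23}{21}$ ($N = - \frac{8}{7} + \frac{- \frac{2}{-6} + \frac{0 \left(-5 - 5\right)}{\frac{1}{-5 - 13}}}{7} = - \frac{8}{7} + \frac{\left(-2\right) \left(- \frac{1}{6}\right) + \frac{0 \left(-10\right)}{\frac{1}{-18}}}{7} = - \frac{8}{7} + \frac{\frac{1}{3} + \frac{0}{- \frac{1}{18}}}{7} = - \frac{8}{7} + \frac{\frac{1}{3} + 0 \left(-18\right)}{7} = - \frac{8}{7} + \frac{\frac{1}{3} + 0}{7} = - \frac{8}{7} + \frac{1}{7} \cdot \frac{1}{3} = - \frac{8}{7} + \frac{1}{21} = - \frac{23}{21} \approx -1.0952$)
$30 \left(K + N\right) = 30 \left(27 - \frac{23}{21}\right) = 30 \cdot \frac{544}{21} = \frac{5440}{7}$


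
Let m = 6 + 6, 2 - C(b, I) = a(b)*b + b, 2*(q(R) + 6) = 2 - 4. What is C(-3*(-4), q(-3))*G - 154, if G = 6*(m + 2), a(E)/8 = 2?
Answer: -17122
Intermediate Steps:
q(R) = -7 (q(R) = -6 + (2 - 4)/2 = -6 + (1/2)*(-2) = -6 - 1 = -7)
a(E) = 16 (a(E) = 8*2 = 16)
C(b, I) = 2 - 17*b (C(b, I) = 2 - (16*b + b) = 2 - 17*b)
m = 12
G = 84 (G = 6*(12 + 2) = 6*14 = 84)
C(-3*(-4), q(-3))*G - 154 = (2 - (-51)*(-4))*84 - 154 = (2 - 17*12)*84 - 154 = (2 - 204)*84 - 154 = -202*84 - 154 = -16968 - 154 = -17122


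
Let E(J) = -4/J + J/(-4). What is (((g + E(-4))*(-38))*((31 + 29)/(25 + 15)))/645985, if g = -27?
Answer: 285/129197 ≈ 0.0022059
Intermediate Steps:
E(J) = -4/J - J/4 (E(J) = -4/J + J*(-¼) = -4/J - J/4)
(((g + E(-4))*(-38))*((31 + 29)/(25 + 15)))/645985 = (((-27 + (-4/(-4) - ¼*(-4)))*(-38))*((31 + 29)/(25 + 15)))/645985 = (((-27 + (-4*(-¼) + 1))*(-38))*(60/40))*(1/645985) = (((-27 + (1 + 1))*(-38))*(60*(1/40)))*(1/645985) = (((-27 + 2)*(-38))*(3/2))*(1/645985) = (-25*(-38)*(3/2))*(1/645985) = (950*(3/2))*(1/645985) = 1425*(1/645985) = 285/129197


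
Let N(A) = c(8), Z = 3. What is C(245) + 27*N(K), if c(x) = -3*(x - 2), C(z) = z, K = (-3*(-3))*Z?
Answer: -241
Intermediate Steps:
K = 27 (K = -3*(-3)*3 = 9*3 = 27)
c(x) = 6 - 3*x (c(x) = -3*(-2 + x) = 6 - 3*x)
N(A) = -18 (N(A) = 6 - 3*8 = 6 - 24 = -18)
C(245) + 27*N(K) = 245 + 27*(-18) = 245 - 486 = -241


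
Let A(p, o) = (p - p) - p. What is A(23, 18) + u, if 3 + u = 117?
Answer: 91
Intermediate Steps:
u = 114 (u = -3 + 117 = 114)
A(p, o) = -p (A(p, o) = 0 - p = -p)
A(23, 18) + u = -1*23 + 114 = -23 + 114 = 91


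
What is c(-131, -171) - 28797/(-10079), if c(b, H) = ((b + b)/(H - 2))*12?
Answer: 36670257/1743667 ≈ 21.031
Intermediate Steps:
c(b, H) = 24*b/(-2 + H) (c(b, H) = ((2*b)/(-2 + H))*12 = (2*b/(-2 + H))*12 = 24*b/(-2 + H))
c(-131, -171) - 28797/(-10079) = 24*(-131)/(-2 - 171) - 28797/(-10079) = 24*(-131)/(-173) - 28797*(-1/10079) = 24*(-131)*(-1/173) + 28797/10079 = 3144/173 + 28797/10079 = 36670257/1743667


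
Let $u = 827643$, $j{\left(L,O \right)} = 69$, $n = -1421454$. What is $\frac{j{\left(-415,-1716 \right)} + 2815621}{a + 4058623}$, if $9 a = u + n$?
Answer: $\frac{1407845}{1996322} \approx 0.70522$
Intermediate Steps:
$a = -65979$ ($a = \frac{827643 - 1421454}{9} = \frac{1}{9} \left(-593811\right) = -65979$)
$\frac{j{\left(-415,-1716 \right)} + 2815621}{a + 4058623} = \frac{69 + 2815621}{-65979 + 4058623} = \frac{2815690}{3992644} = 2815690 \cdot \frac{1}{3992644} = \frac{1407845}{1996322}$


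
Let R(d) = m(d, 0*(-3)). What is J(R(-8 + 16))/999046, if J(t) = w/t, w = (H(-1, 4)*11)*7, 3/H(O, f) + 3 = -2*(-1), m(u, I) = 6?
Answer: -77/1998092 ≈ -3.8537e-5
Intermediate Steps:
R(d) = 6
H(O, f) = -3 (H(O, f) = 3/(-3 - 2*(-1)) = 3/(-3 + 2) = 3/(-1) = 3*(-1) = -3)
w = -231 (w = -3*11*7 = -33*7 = -231)
J(t) = -231/t
J(R(-8 + 16))/999046 = -231/6/999046 = -231*⅙*(1/999046) = -77/2*1/999046 = -77/1998092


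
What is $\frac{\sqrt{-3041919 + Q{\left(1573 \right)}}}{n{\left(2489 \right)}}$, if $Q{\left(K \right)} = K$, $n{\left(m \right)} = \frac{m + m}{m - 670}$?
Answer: $\frac{1819 i \sqrt{3040346}}{4978} \approx 637.15 i$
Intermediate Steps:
$n{\left(m \right)} = \frac{2 m}{-670 + m}$
$\frac{\sqrt{-3041919 + Q{\left(1573 \right)}}}{n{\left(2489 \right)}} = \frac{\sqrt{-3041919 + 1573}}{2 \cdot 2489 \frac{1}{-670 + 2489}} = \frac{\sqrt{-3040346}}{2 \cdot 2489 \cdot \frac{1}{1819}} = \frac{i \sqrt{3040346}}{2 \cdot 2489 \cdot \frac{1}{1819}} = \frac{i \sqrt{3040346}}{\frac{4978}{1819}} = i \sqrt{3040346} \cdot \frac{1819}{4978} = \frac{1819 i \sqrt{3040346}}{4978}$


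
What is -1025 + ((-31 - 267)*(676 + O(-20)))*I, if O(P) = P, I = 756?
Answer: -147789953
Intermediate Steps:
-1025 + ((-31 - 267)*(676 + O(-20)))*I = -1025 + ((-31 - 267)*(676 - 20))*756 = -1025 - 298*656*756 = -1025 - 195488*756 = -1025 - 147788928 = -147789953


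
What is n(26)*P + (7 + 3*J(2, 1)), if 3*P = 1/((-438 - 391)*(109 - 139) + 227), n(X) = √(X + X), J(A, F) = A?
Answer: 13 + 2*√13/75291 ≈ 13.000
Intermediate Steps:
n(X) = √2*√X (n(X) = √(2*X) = √2*√X)
P = 1/75291 (P = 1/(3*((-438 - 391)*(109 - 139) + 227)) = 1/(3*(-829*(-30) + 227)) = 1/(3*(24870 + 227)) = (⅓)/25097 = (⅓)*(1/25097) = 1/75291 ≈ 1.3282e-5)
n(26)*P + (7 + 3*J(2, 1)) = (√2*√26)*(1/75291) + (7 + 3*2) = (2*√13)*(1/75291) + (7 + 6) = 2*√13/75291 + 13 = 13 + 2*√13/75291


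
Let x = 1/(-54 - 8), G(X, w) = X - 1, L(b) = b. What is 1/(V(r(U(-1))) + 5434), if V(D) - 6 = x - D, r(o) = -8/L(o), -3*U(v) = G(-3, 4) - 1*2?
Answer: 62/337527 ≈ 0.00018369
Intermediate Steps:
G(X, w) = -1 + X
x = -1/62 (x = 1/(-62) = -1/62 ≈ -0.016129)
U(v) = 2 (U(v) = -((-1 - 3) - 1*2)/3 = -(-4 - 2)/3 = -⅓*(-6) = 2)
r(o) = -8/o
V(D) = 371/62 - D (V(D) = 6 + (-1/62 - D) = 371/62 - D)
1/(V(r(U(-1))) + 5434) = 1/((371/62 - (-8)/2) + 5434) = 1/((371/62 - 1*(-4)) + 5434) = 1/((371/62 + 4) + 5434) = 1/(619/62 + 5434) = 1/(337527/62) = 62/337527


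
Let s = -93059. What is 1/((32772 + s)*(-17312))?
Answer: 1/1043688544 ≈ 9.5814e-10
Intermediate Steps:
1/((32772 + s)*(-17312)) = 1/((32772 - 93059)*(-17312)) = -1/17312/(-60287) = -1/60287*(-1/17312) = 1/1043688544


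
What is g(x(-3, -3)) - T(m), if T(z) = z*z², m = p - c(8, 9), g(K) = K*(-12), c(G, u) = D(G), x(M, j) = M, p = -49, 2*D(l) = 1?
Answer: 970587/8 ≈ 1.2132e+5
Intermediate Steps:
D(l) = ½ (D(l) = (½)*1 = ½)
c(G, u) = ½
g(K) = -12*K
m = -99/2 (m = -49 - 1*½ = -49 - ½ = -99/2 ≈ -49.500)
T(z) = z³
g(x(-3, -3)) - T(m) = -12*(-3) - (-99/2)³ = 36 - 1*(-970299/8) = 36 + 970299/8 = 970587/8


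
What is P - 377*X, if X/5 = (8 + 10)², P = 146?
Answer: -610594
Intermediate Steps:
X = 1620 (X = 5*(8 + 10)² = 5*18² = 5*324 = 1620)
P - 377*X = 146 - 377*1620 = 146 - 610740 = -610594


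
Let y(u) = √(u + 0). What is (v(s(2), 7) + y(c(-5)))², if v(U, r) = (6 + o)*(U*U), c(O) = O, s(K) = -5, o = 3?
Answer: (225 + I*√5)² ≈ 50620.0 + 1006.0*I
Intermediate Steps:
v(U, r) = 9*U² (v(U, r) = (6 + 3)*(U*U) = 9*U²)
y(u) = √u
(v(s(2), 7) + y(c(-5)))² = (9*(-5)² + √(-5))² = (9*25 + I*√5)² = (225 + I*√5)²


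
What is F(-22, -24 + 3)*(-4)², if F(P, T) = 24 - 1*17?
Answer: 112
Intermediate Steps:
F(P, T) = 7 (F(P, T) = 24 - 17 = 7)
F(-22, -24 + 3)*(-4)² = 7*(-4)² = 7*16 = 112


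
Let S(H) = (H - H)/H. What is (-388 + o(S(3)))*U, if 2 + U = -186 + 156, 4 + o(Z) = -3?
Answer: 12640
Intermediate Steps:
S(H) = 0 (S(H) = 0/H = 0)
o(Z) = -7 (o(Z) = -4 - 3 = -7)
U = -32 (U = -2 + (-186 + 156) = -2 - 30 = -32)
(-388 + o(S(3)))*U = (-388 - 7)*(-32) = -395*(-32) = 12640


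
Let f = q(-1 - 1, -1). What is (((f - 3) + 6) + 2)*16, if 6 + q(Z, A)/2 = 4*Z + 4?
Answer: -240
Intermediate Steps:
q(Z, A) = -4 + 8*Z (q(Z, A) = -12 + 2*(4*Z + 4) = -12 + 2*(4 + 4*Z) = -12 + (8 + 8*Z) = -4 + 8*Z)
f = -20 (f = -4 + 8*(-1 - 1) = -4 + 8*(-2) = -4 - 16 = -20)
(((f - 3) + 6) + 2)*16 = (((-20 - 3) + 6) + 2)*16 = ((-23 + 6) + 2)*16 = (-17 + 2)*16 = -15*16 = -240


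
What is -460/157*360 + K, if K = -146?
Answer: -188522/157 ≈ -1200.8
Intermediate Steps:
-460/157*360 + K = -460/157*360 - 146 = -165600/157 - 146 = -188522/157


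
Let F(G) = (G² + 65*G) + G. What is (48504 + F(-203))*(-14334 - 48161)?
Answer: -4769305925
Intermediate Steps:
F(G) = G² + 66*G
(48504 + F(-203))*(-14334 - 48161) = (48504 - 203*(66 - 203))*(-14334 - 48161) = (48504 - 203*(-137))*(-62495) = (48504 + 27811)*(-62495) = 76315*(-62495) = -4769305925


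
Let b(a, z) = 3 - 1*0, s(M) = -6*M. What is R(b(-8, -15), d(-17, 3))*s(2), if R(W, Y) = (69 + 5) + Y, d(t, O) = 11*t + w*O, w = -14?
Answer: 1860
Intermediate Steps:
d(t, O) = -14*O + 11*t (d(t, O) = 11*t - 14*O = -14*O + 11*t)
b(a, z) = 3 (b(a, z) = 3 + 0 = 3)
R(W, Y) = 74 + Y
R(b(-8, -15), d(-17, 3))*s(2) = (74 + (-14*3 + 11*(-17)))*(-6*2) = (74 + (-42 - 187))*(-12) = (74 - 229)*(-12) = -155*(-12) = 1860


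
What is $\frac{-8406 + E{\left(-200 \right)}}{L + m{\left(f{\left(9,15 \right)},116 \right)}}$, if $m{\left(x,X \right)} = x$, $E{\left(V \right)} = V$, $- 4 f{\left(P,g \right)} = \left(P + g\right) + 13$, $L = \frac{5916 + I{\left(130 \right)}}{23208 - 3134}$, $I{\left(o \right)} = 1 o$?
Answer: $\frac{345513688}{359277} \approx 961.69$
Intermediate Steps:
$I{\left(o \right)} = o$
$L = \frac{3023}{10037}$ ($L = \frac{5916 + 130}{23208 - 3134} = \frac{6046}{20074} = 6046 \cdot \frac{1}{20074} = \frac{3023}{10037} \approx 0.30119$)
$f{\left(P,g \right)} = - \frac{13}{4} - \frac{P}{4} - \frac{g}{4}$ ($f{\left(P,g \right)} = - \frac{\left(P + g\right) + 13}{4} = - \frac{13 + P + g}{4} = - \frac{13}{4} - \frac{P}{4} - \frac{g}{4}$)
$\frac{-8406 + E{\left(-200 \right)}}{L + m{\left(f{\left(9,15 \right)},116 \right)}} = \frac{-8406 - 200}{\frac{3023}{10037} - \frac{37}{4}} = - \frac{8606}{\frac{3023}{10037} - \frac{37}{4}} = - \frac{8606}{- \frac{359277}{40148}} = \left(-8606\right) \left(- \frac{40148}{359277}\right) = \frac{345513688}{359277}$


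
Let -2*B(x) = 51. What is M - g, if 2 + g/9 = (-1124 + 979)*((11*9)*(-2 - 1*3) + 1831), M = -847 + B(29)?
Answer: 3485251/2 ≈ 1.7426e+6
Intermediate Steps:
B(x) = -51/2 (B(x) = -½*51 = -51/2)
M = -1745/2 (M = -847 - 51/2 = -1745/2 ≈ -872.50)
g = -1743498 (g = -18 + 9*((-1124 + 979)*((11*9)*(-2 - 1*3) + 1831)) = -18 + 9*(-145*(99*(-2 - 3) + 1831)) = -18 + 9*(-145*(99*(-5) + 1831)) = -18 + 9*(-145*(-495 + 1831)) = -18 + 9*(-145*1336) = -18 + 9*(-193720) = -18 - 1743480 = -1743498)
M - g = -1745/2 - 1*(-1743498) = -1745/2 + 1743498 = 3485251/2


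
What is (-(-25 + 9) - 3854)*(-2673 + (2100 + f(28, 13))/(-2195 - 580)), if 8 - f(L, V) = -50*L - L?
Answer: 28482224018/2775 ≈ 1.0264e+7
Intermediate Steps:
f(L, V) = 8 + 51*L (f(L, V) = 8 - (-50*L - L) = 8 - (-51)*L = 8 + 51*L)
(-(-25 + 9) - 3854)*(-2673 + (2100 + f(28, 13))/(-2195 - 580)) = (-(-25 + 9) - 3854)*(-2673 + (2100 + (8 + 51*28))/(-2195 - 580)) = (-1*(-16) - 3854)*(-2673 + (2100 + (8 + 1428))/(-2775)) = (16 - 3854)*(-2673 + (2100 + 1436)*(-1/2775)) = -3838*(-2673 + 3536*(-1/2775)) = -3838*(-2673 - 3536/2775) = -3838*(-7421111/2775) = 28482224018/2775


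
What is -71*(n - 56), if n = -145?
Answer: 14271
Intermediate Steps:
-71*(n - 56) = -71*(-145 - 56) = -71*(-201) = 14271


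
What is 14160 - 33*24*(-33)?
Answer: 40296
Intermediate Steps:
14160 - 33*24*(-33) = 14160 - 792*(-33) = 14160 + 26136 = 40296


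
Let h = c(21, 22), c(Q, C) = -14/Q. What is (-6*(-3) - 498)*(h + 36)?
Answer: -16960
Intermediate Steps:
h = -⅔ (h = -14/21 = -14*1/21 = -⅔ ≈ -0.66667)
(-6*(-3) - 498)*(h + 36) = (-6*(-3) - 498)*(-⅔ + 36) = (18 - 498)*(106/3) = -480*106/3 = -16960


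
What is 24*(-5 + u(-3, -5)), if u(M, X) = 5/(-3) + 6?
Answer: -16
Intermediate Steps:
u(M, X) = 13/3 (u(M, X) = -1/3*5 + 6 = -5/3 + 6 = 13/3)
24*(-5 + u(-3, -5)) = 24*(-5 + 13/3) = 24*(-2/3) = -16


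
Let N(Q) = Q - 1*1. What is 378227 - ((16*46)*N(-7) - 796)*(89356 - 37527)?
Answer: 346803263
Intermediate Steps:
N(Q) = -1 + Q (N(Q) = Q - 1 = -1 + Q)
378227 - ((16*46)*N(-7) - 796)*(89356 - 37527) = 378227 - ((16*46)*(-1 - 7) - 796)*(89356 - 37527) = 378227 - (736*(-8) - 796)*51829 = 378227 - (-5888 - 796)*51829 = 378227 - (-6684)*51829 = 378227 - 1*(-346425036) = 378227 + 346425036 = 346803263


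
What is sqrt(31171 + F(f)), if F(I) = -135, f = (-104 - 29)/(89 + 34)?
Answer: 2*sqrt(7759) ≈ 176.17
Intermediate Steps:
f = -133/123 ≈ -1.0813
sqrt(31171 + F(f)) = sqrt(31171 - 135) = sqrt(31036) = 2*sqrt(7759)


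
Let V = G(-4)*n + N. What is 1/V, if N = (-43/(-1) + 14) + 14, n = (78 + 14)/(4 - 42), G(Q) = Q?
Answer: 19/1533 ≈ 0.012394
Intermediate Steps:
n = -46/19 (n = 92/(-38) = 92*(-1/38) = -46/19 ≈ -2.4211)
N = 71 (N = (-43*(-1) + 14) + 14 = (43 + 14) + 14 = 57 + 14 = 71)
V = 1533/19 (V = -4*(-46/19) + 71 = 184/19 + 71 = 1533/19 ≈ 80.684)
1/V = 1/(1533/19) = 19/1533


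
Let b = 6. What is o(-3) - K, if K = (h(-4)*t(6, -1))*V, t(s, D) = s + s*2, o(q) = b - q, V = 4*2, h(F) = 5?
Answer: -711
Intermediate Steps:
V = 8
o(q) = 6 - q
t(s, D) = 3*s (t(s, D) = s + 2*s = 3*s)
K = 720 (K = (5*(3*6))*8 = (5*18)*8 = 90*8 = 720)
o(-3) - K = (6 - 1*(-3)) - 1*720 = (6 + 3) - 720 = 9 - 720 = -711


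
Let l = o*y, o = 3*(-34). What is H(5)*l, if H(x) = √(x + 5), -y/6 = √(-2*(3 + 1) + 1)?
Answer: 612*I*√70 ≈ 5120.4*I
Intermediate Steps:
y = -6*I*√7 (y = -6*√(-2*(3 + 1) + 1) = -6*√(-2*4 + 1) = -6*√(-8 + 1) = -6*I*√7 ≈ -15.875*I)
o = -102
H(x) = √(5 + x)
l = 612*I*√7 (l = -(-612)*I*√7 = 612*I*√7 ≈ 1619.2*I)
H(5)*l = √(5 + 5)*(612*I*√7) = √10*(612*I*√7) = 612*I*√70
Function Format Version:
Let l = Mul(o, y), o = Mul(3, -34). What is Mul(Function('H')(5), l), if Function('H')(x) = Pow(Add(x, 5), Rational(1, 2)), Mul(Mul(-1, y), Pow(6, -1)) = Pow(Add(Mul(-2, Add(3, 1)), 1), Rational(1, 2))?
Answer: Mul(612, I, Pow(70, Rational(1, 2))) ≈ Mul(5120.4, I)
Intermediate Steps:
y = Mul(-6, I, Pow(7, Rational(1, 2))) (y = Mul(-6, Pow(Add(Mul(-2, Add(3, 1)), 1), Rational(1, 2))) = Mul(-6, Pow(Add(Mul(-2, 4), 1), Rational(1, 2))) = Mul(-6, Pow(Add(-8, 1), Rational(1, 2))) = Mul(-6, Pow(-7, Rational(1, 2))) = Mul(-6, Mul(I, Pow(7, Rational(1, 2)))) = Mul(-6, I, Pow(7, Rational(1, 2))) ≈ Mul(-15.875, I))
o = -102
Function('H')(x) = Pow(Add(5, x), Rational(1, 2))
l = Mul(612, I, Pow(7, Rational(1, 2))) (l = Mul(-102, Mul(-6, I, Pow(7, Rational(1, 2)))) = Mul(612, I, Pow(7, Rational(1, 2))) ≈ Mul(1619.2, I))
Mul(Function('H')(5), l) = Mul(Pow(Add(5, 5), Rational(1, 2)), Mul(612, I, Pow(7, Rational(1, 2)))) = Mul(Pow(10, Rational(1, 2)), Mul(612, I, Pow(7, Rational(1, 2)))) = Mul(612, I, Pow(70, Rational(1, 2)))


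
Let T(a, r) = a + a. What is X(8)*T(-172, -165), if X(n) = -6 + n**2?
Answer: -19952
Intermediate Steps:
T(a, r) = 2*a
X(8)*T(-172, -165) = (-6 + 8**2)*(2*(-172)) = (-6 + 64)*(-344) = 58*(-344) = -19952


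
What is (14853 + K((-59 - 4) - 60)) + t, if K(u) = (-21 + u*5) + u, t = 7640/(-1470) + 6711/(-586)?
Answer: 1212651127/86142 ≈ 14077.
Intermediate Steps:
t = -1434221/86142 (t = 7640*(-1/1470) + 6711*(-1/586) = -764/147 - 6711/586 = -1434221/86142 ≈ -16.650)
K(u) = -21 + 6*u (K(u) = (-21 + 5*u) + u = -21 + 6*u)
(14853 + K((-59 - 4) - 60)) + t = (14853 + (-21 + 6*((-59 - 4) - 60))) - 1434221/86142 = (14853 + (-21 + 6*(-63 - 60))) - 1434221/86142 = (14853 + (-21 + 6*(-123))) - 1434221/86142 = (14853 + (-21 - 738)) - 1434221/86142 = (14853 - 759) - 1434221/86142 = 14094 - 1434221/86142 = 1212651127/86142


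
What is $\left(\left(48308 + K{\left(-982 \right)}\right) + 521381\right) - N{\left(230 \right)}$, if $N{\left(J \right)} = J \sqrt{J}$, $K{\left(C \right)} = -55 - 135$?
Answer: $569499 - 230 \sqrt{230} \approx 5.6601 \cdot 10^{5}$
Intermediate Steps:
$K{\left(C \right)} = -190$ ($K{\left(C \right)} = -55 - 135 = -190$)
$N{\left(J \right)} = J^{\frac{3}{2}}$
$\left(\left(48308 + K{\left(-982 \right)}\right) + 521381\right) - N{\left(230 \right)} = \left(\left(48308 - 190\right) + 521381\right) - 230^{\frac{3}{2}} = \left(48118 + 521381\right) - 230 \sqrt{230} = 569499 - 230 \sqrt{230}$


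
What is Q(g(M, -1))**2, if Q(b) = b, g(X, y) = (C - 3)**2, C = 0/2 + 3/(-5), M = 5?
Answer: 104976/625 ≈ 167.96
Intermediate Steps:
C = -3/5 (C = 0*(1/2) + 3*(-1/5) = 0 - 3/5 = -3/5 ≈ -0.60000)
g(X, y) = 324/25 (g(X, y) = (-3/5 - 3)**2 = (-18/5)**2 = 324/25)
Q(g(M, -1))**2 = (324/25)**2 = 104976/625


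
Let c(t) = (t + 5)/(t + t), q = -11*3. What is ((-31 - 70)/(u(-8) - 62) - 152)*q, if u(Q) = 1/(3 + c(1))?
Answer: 1840938/371 ≈ 4962.1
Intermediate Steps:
q = -33
c(t) = (5 + t)/(2*t) (c(t) = (5 + t)/((2*t)) = (5 + t)*(1/(2*t)) = (5 + t)/(2*t))
u(Q) = ⅙ (u(Q) = 1/(3 + (½)*(5 + 1)/1) = 1/(3 + (½)*1*6) = 1/(3 + 3) = 1/6 = ⅙)
((-31 - 70)/(u(-8) - 62) - 152)*q = ((-31 - 70)/(⅙ - 62) - 152)*(-33) = (-101/(-371/6) - 152)*(-33) = (-101*(-6/371) - 152)*(-33) = (606/371 - 152)*(-33) = -55786/371*(-33) = 1840938/371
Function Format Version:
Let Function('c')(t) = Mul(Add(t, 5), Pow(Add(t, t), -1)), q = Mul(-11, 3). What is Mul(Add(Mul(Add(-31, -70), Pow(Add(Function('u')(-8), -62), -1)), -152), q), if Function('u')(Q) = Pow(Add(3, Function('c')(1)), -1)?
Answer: Rational(1840938, 371) ≈ 4962.1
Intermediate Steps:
q = -33
Function('c')(t) = Mul(Rational(1, 2), Pow(t, -1), Add(5, t)) (Function('c')(t) = Mul(Add(5, t), Pow(Mul(2, t), -1)) = Mul(Add(5, t), Mul(Rational(1, 2), Pow(t, -1))) = Mul(Rational(1, 2), Pow(t, -1), Add(5, t)))
Function('u')(Q) = Rational(1, 6) (Function('u')(Q) = Pow(Add(3, Mul(Rational(1, 2), Pow(1, -1), Add(5, 1))), -1) = Pow(Add(3, Mul(Rational(1, 2), 1, 6)), -1) = Pow(Add(3, 3), -1) = Pow(6, -1) = Rational(1, 6))
Mul(Add(Mul(Add(-31, -70), Pow(Add(Function('u')(-8), -62), -1)), -152), q) = Mul(Add(Mul(Add(-31, -70), Pow(Add(Rational(1, 6), -62), -1)), -152), -33) = Mul(Add(Mul(-101, Pow(Rational(-371, 6), -1)), -152), -33) = Mul(Add(Mul(-101, Rational(-6, 371)), -152), -33) = Mul(Add(Rational(606, 371), -152), -33) = Mul(Rational(-55786, 371), -33) = Rational(1840938, 371)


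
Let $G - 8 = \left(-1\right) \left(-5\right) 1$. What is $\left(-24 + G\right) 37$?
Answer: $-407$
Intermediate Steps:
$G = 13$ ($G = 8 + \left(-1\right) \left(-5\right) 1 = 8 + 5 \cdot 1 = 8 + 5 = 13$)
$\left(-24 + G\right) 37 = \left(-24 + 13\right) 37 = \left(-11\right) 37 = -407$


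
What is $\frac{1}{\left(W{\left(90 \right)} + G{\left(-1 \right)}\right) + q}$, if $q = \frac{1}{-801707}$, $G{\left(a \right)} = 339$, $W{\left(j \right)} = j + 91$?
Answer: $\frac{801707}{416887639} \approx 0.0019231$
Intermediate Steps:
$W{\left(j \right)} = 91 + j$
$q = - \frac{1}{801707} \approx -1.2473 \cdot 10^{-6}$
$\frac{1}{\left(W{\left(90 \right)} + G{\left(-1 \right)}\right) + q} = \frac{1}{\left(\left(91 + 90\right) + 339\right) - \frac{1}{801707}} = \frac{1}{\left(181 + 339\right) - \frac{1}{801707}} = \frac{1}{520 - \frac{1}{801707}} = \frac{1}{\frac{416887639}{801707}} = \frac{801707}{416887639}$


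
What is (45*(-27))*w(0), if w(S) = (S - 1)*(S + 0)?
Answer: 0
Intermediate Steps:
w(S) = S*(-1 + S) (w(S) = (-1 + S)*S = S*(-1 + S))
(45*(-27))*w(0) = (45*(-27))*(0*(-1 + 0)) = -0*(-1) = -1215*0 = 0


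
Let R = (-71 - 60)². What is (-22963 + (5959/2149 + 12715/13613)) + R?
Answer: -169625218872/29254337 ≈ -5798.3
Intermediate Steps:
R = 17161 (R = (-131)² = 17161)
(-22963 + (5959/2149 + 12715/13613)) + R = (-22963 + (5959/2149 + 12715/13613)) + 17161 = (-22963 + 108444402/29254337) + 17161 = -671658896129/29254337 + 17161 = -169625218872/29254337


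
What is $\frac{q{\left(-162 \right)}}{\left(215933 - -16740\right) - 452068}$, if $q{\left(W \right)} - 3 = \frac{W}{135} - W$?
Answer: $- \frac{819}{1096975} \approx -0.0007466$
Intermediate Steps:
$q{\left(W \right)} = 3 - \frac{134 W}{135}$ ($q{\left(W \right)} = 3 - \left(W - \frac{W}{135}\right) = 3 - \left(W - W \frac{1}{135}\right) = 3 + \left(\frac{W}{135} - W\right) = 3 - \frac{134 W}{135}$)
$\frac{q{\left(-162 \right)}}{\left(215933 - -16740\right) - 452068} = \frac{3 - - \frac{804}{5}}{\left(215933 - -16740\right) - 452068} = \frac{3 + \frac{804}{5}}{\left(215933 + 16740\right) - 452068} = \frac{819}{5 \left(232673 - 452068\right)} = \frac{819}{5 \left(-219395\right)} = \frac{819}{5} \left(- \frac{1}{219395}\right) = - \frac{819}{1096975}$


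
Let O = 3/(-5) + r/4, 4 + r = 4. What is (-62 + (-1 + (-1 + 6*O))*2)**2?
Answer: 133956/25 ≈ 5358.2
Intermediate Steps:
r = 0 (r = -4 + 4 = 0)
O = -3/5 (O = 3/(-5) + 0/4 = 3*(-1/5) + 0*(1/4) = -3/5 + 0 = -3/5 ≈ -0.60000)
(-62 + (-1 + (-1 + 6*O))*2)**2 = (-62 + (-1 + (-1 + 6*(-3/5)))*2)**2 = (-62 + (-1 + (-1 - 18/5))*2)**2 = (-62 + (-1 - 23/5)*2)**2 = (-62 - 28/5*2)**2 = (-62 - 56/5)**2 = (-366/5)**2 = 133956/25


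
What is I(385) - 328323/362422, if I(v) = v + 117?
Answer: 181607521/362422 ≈ 501.09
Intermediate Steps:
I(v) = 117 + v
I(385) - 328323/362422 = (117 + 385) - 328323/362422 = 502 - 328323/362422 = 181607521/362422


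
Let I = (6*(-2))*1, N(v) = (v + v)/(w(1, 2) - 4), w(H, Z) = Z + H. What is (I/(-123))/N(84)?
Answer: -1/1722 ≈ -0.00058072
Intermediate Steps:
w(H, Z) = H + Z
N(v) = -2*v (N(v) = (v + v)/((1 + 2) - 4) = (2*v)/(3 - 4) = (2*v)/(-1) = (2*v)*(-1) = -2*v)
I = -12 (I = -12*1 = -12)
(I/(-123))/N(84) = (-12/(-123))/((-2*84)) = -12*(-1/123)/(-168) = (4/41)*(-1/168) = -1/1722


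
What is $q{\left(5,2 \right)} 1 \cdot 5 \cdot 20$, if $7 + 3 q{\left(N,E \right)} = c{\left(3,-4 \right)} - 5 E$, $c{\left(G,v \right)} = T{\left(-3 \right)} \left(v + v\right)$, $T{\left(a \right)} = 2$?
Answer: $-1100$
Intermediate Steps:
$c{\left(G,v \right)} = 4 v$ ($c{\left(G,v \right)} = 2 \left(v + v\right) = 2 \cdot 2 v = 4 v$)
$q{\left(N,E \right)} = - \frac{23}{3} - \frac{5 E}{3}$ ($q{\left(N,E \right)} = - \frac{7}{3} + \frac{4 \left(-4\right) - 5 E}{3} = - \frac{7}{3} + \frac{-16 - 5 E}{3} = - \frac{7}{3} - \left(\frac{16}{3} + \frac{5 E}{3}\right) = - \frac{23}{3} - \frac{5 E}{3}$)
$q{\left(5,2 \right)} 1 \cdot 5 \cdot 20 = \left(- \frac{23}{3} - \frac{10}{3}\right) 1 \cdot 5 \cdot 20 = \left(- \frac{23}{3} - \frac{10}{3}\right) 5 \cdot 20 = \left(-11\right) 5 \cdot 20 = \left(-55\right) 20 = -1100$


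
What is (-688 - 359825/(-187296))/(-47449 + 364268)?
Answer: -128499823/59338931424 ≈ -0.0021655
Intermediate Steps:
(-688 - 359825/(-187296))/(-47449 + 364268) = (-688 - 359825*(-1/187296))/316819 = (-688 + 359825/187296)*(1/316819) = -128499823/187296*1/316819 = -128499823/59338931424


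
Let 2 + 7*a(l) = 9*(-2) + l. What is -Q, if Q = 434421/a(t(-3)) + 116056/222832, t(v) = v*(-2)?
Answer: 3025083380/13927 ≈ 2.1721e+5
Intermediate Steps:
t(v) = -2*v
a(l) = -20/7 + l/7 (a(l) = -2/7 + (9*(-2) + l)/7 = -2/7 + (-18 + l)/7 = -2/7 + (-18/7 + l/7) = -20/7 + l/7)
Q = -3025083380/13927 (Q = 434421/(-20/7 + (-2*(-3))/7) + 116056/222832 = 434421/(-20/7 + (⅐)*6) + 116056*(1/222832) = 434421/(-20/7 + 6/7) + 14507/27854 = 434421/(-2) + 14507/27854 = 434421*(-½) + 14507/27854 = -434421/2 + 14507/27854 = -3025083380/13927 ≈ -2.1721e+5)
-Q = -1*(-3025083380/13927) = 3025083380/13927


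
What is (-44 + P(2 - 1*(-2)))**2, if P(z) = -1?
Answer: 2025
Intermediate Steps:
(-44 + P(2 - 1*(-2)))**2 = (-44 - 1)**2 = (-45)**2 = 2025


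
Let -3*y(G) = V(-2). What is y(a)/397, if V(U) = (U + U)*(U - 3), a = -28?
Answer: -20/1191 ≈ -0.016793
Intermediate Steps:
V(U) = 2*U*(-3 + U) (V(U) = (2*U)*(-3 + U) = 2*U*(-3 + U))
y(G) = -20/3 (y(G) = -2*(-2)*(-3 - 2)/3 = -2*(-2)*(-5)/3 = -⅓*20 = -20/3)
y(a)/397 = -20/3/397 = -20/3*1/397 = -20/1191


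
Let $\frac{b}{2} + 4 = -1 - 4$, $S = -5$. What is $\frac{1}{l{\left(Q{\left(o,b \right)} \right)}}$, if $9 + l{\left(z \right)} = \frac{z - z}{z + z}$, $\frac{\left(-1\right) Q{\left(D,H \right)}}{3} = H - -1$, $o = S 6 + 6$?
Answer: $- \frac{1}{9} \approx -0.11111$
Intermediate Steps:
$b = -18$ ($b = -8 + 2 \left(-1 - 4\right) = -8 + 2 \left(-5\right) = -8 - 10 = -18$)
$o = -24$ ($o = \left(-5\right) 6 + 6 = -30 + 6 = -24$)
$Q{\left(D,H \right)} = -3 - 3 H$ ($Q{\left(D,H \right)} = - 3 \left(H - -1\right) = - 3 \left(H + 1\right) = - 3 \left(1 + H\right) = -3 - 3 H$)
$l{\left(z \right)} = -9$ ($l{\left(z \right)} = -9 + \frac{z - z}{z + z} = -9 + \frac{1}{2 z} 0 = -9 + 0 = -9$)
$\frac{1}{l{\left(Q{\left(o,b \right)} \right)}} = \frac{1}{-9} = - \frac{1}{9}$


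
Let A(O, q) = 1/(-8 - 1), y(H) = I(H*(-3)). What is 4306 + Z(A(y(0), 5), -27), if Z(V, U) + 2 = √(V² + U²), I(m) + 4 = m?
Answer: 4304 + 5*√2362/9 ≈ 4331.0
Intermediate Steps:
I(m) = -4 + m
y(H) = -4 - 3*H (y(H) = -4 + H*(-3) = -4 - 3*H)
A(O, q) = -⅑ (A(O, q) = 1/(-9) = -⅑)
Z(V, U) = -2 + √(U² + V²) (Z(V, U) = -2 + √(V² + U²) = -2 + √(U² + V²))
4306 + Z(A(y(0), 5), -27) = 4306 + (-2 + √((-27)² + (-⅑)²)) = 4306 + (-2 + √(729 + 1/81)) = 4306 + (-2 + √(59050/81)) = 4306 + (-2 + 5*√2362/9) = 4304 + 5*√2362/9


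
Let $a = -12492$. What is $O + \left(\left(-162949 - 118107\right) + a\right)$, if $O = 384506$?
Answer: $90958$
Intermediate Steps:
$O + \left(\left(-162949 - 118107\right) + a\right) = 384506 - 293548 = 90958$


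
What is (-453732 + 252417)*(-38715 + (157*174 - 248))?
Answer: 2344313175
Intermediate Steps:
(-453732 + 252417)*(-38715 + (157*174 - 248)) = -201315*(-38715 + (27318 - 248)) = -201315*(-38715 + 27070) = -201315*(-11645) = 2344313175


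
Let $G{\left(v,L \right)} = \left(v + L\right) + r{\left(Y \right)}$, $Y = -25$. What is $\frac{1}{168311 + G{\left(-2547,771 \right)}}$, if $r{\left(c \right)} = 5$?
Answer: $\frac{1}{166540} \approx 6.0046 \cdot 10^{-6}$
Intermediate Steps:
$G{\left(v,L \right)} = 5 + L + v$ ($G{\left(v,L \right)} = \left(v + L\right) + 5 = \left(L + v\right) + 5 = 5 + L + v$)
$\frac{1}{168311 + G{\left(-2547,771 \right)}} = \frac{1}{168311 + \left(5 + 771 - 2547\right)} = \frac{1}{168311 - 1771} = \frac{1}{166540}$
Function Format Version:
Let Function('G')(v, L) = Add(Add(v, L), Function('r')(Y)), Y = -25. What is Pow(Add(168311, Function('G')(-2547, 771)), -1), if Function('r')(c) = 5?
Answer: Rational(1, 166540) ≈ 6.0046e-6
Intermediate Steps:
Function('G')(v, L) = Add(5, L, v) (Function('G')(v, L) = Add(Add(v, L), 5) = Add(Add(L, v), 5) = Add(5, L, v))
Pow(Add(168311, Function('G')(-2547, 771)), -1) = Pow(Add(168311, Add(5, 771, -2547)), -1) = Pow(Add(168311, -1771), -1) = Pow(166540, -1) = Rational(1, 166540)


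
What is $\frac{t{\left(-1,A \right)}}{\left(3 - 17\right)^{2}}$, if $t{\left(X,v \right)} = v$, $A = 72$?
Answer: $\frac{18}{49} \approx 0.36735$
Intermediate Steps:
$\frac{t{\left(-1,A \right)}}{\left(3 - 17\right)^{2}} = \frac{72}{\left(3 - 17\right)^{2}} = \frac{72}{\left(-14\right)^{2}} = \frac{72}{196} = 72 \cdot \frac{1}{196} = \frac{18}{49}$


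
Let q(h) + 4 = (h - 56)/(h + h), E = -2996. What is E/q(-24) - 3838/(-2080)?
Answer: 1337279/1040 ≈ 1285.8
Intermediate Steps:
q(h) = -4 + (-56 + h)/(2*h) (q(h) = -4 + (h - 56)/(h + h) = -4 + (-56 + h)/((2*h)) = -4 + (-56 + h)*(1/(2*h)) = -4 + (-56 + h)/(2*h))
E/q(-24) - 3838/(-2080) = -2996/(-7/2 - 28/(-24)) - 3838/(-2080) = -2996/(-7/2 - 28*(-1/24)) - 3838*(-1/2080) = -2996/(-7/2 + 7/6) + 1919/1040 = -2996/(-7/3) + 1919/1040 = -2996*(-3/7) + 1919/1040 = 1284 + 1919/1040 = 1337279/1040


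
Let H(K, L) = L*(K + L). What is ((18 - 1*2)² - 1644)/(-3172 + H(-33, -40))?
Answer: 347/63 ≈ 5.5079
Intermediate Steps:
((18 - 1*2)² - 1644)/(-3172 + H(-33, -40)) = ((18 - 1*2)² - 1644)/(-3172 - 40*(-33 - 40)) = ((18 - 2)² - 1644)/(-3172 - 40*(-73)) = (16² - 1644)/(-3172 + 2920) = (256 - 1644)/(-252) = -1388*(-1/252) = 347/63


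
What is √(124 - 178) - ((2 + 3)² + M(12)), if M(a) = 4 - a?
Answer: -17 + 3*I*√6 ≈ -17.0 + 7.3485*I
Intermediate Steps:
√(124 - 178) - ((2 + 3)² + M(12)) = √(124 - 178) - ((2 + 3)² + (4 - 1*12)) = √(-54) - (5² + (4 - 12)) = 3*I*√6 - (25 - 8) = 3*I*√6 - 1*17 = 3*I*√6 - 17 = -17 + 3*I*√6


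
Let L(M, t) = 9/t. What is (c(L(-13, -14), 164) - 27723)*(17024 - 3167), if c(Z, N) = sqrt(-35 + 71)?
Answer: -384074469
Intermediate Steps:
c(Z, N) = 6 (c(Z, N) = sqrt(36) = 6)
(c(L(-13, -14), 164) - 27723)*(17024 - 3167) = (6 - 27723)*(17024 - 3167) = -27717*13857 = -384074469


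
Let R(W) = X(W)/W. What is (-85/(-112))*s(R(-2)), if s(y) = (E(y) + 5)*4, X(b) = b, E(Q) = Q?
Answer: 255/14 ≈ 18.214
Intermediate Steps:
R(W) = 1 (R(W) = W/W = 1)
s(y) = 20 + 4*y (s(y) = (y + 5)*4 = (5 + y)*4 = 20 + 4*y)
(-85/(-112))*s(R(-2)) = (-85/(-112))*(20 + 4*1) = (-85*(-1/112))*(20 + 4) = (85/112)*24 = 255/14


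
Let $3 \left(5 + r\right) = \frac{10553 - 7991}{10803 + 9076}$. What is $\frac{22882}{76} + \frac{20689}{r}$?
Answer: $- \frac{14501104397}{3744558} \approx -3872.6$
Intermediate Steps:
$r = - \frac{98541}{19879}$ ($r = -5 + \frac{\left(10553 - 7991\right) \frac{1}{10803 + 9076}}{3} = -5 + \frac{2562 \cdot \frac{1}{19879}}{3} = -5 + \frac{1}{3} \cdot \frac{2562}{19879} = -5 + \frac{854}{19879} = - \frac{98541}{19879} \approx -4.957$)
$\frac{22882}{76} + \frac{20689}{r} = \frac{22882}{76} + \frac{20689}{- \frac{98541}{19879}} = 22882 \cdot \frac{1}{76} + 20689 \left(- \frac{19879}{98541}\right) = \frac{11441}{38} - \frac{411276631}{98541} = - \frac{14501104397}{3744558}$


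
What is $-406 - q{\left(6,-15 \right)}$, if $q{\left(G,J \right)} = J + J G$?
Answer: $-301$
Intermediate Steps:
$q{\left(G,J \right)} = J + G J$
$-406 - q{\left(6,-15 \right)} = -406 - - 15 \left(1 + 6\right) = -406 - \left(-15\right) 7 = -406 - -105 = -406 + 105 = -301$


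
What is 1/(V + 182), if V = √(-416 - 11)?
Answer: 26/4793 - I*√427/33551 ≈ 0.0054246 - 0.0006159*I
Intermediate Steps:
V = I*√427 (V = √(-427) = I*√427 ≈ 20.664*I)
1/(V + 182) = 1/(I*√427 + 182) = 1/(182 + I*√427)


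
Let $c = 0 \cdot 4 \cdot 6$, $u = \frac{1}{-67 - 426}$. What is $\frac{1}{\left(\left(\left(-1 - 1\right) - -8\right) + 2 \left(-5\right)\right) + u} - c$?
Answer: $- \frac{493}{1973} \approx -0.24987$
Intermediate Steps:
$u = - \frac{1}{493}$ ($u = \frac{1}{-493} = - \frac{1}{493} \approx -0.0020284$)
$c = 0$ ($c = 0 \cdot 6 = 0$)
$\frac{1}{\left(\left(\left(-1 - 1\right) - -8\right) + 2 \left(-5\right)\right) + u} - c = \frac{1}{\left(\left(\left(-1 - 1\right) - -8\right) + 2 \left(-5\right)\right) - \frac{1}{493}} - 0 = \frac{1}{\left(\left(\left(-1 - 1\right) + 8\right) - 10\right) - \frac{1}{493}} + 0 = \frac{1}{\left(\left(-2 + 8\right) - 10\right) - \frac{1}{493}} + 0 = \frac{1}{\left(6 - 10\right) - \frac{1}{493}} + 0 = \frac{1}{-4 - \frac{1}{493}} + 0 = \frac{1}{- \frac{1973}{493}} + 0 = - \frac{493}{1973} + 0 = - \frac{493}{1973}$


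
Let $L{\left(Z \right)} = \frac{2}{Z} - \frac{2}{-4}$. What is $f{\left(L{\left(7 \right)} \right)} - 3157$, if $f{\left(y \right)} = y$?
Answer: $- \frac{44187}{14} \approx -3156.2$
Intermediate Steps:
$L{\left(Z \right)} = \frac{1}{2} + \frac{2}{Z}$ ($L{\left(Z \right)} = \frac{2}{Z} - - \frac{1}{2} = \frac{2}{Z} + \frac{1}{2} = \frac{1}{2} + \frac{2}{Z}$)
$f{\left(L{\left(7 \right)} \right)} - 3157 = \frac{4 + 7}{2 \cdot 7} - 3157 = \frac{1}{2} \cdot \frac{1}{7} \cdot 11 - 3157 = \frac{11}{14} - 3157 = - \frac{44187}{14}$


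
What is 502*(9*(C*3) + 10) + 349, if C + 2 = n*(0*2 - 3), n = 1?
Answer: -62401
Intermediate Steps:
C = -5 (C = -2 + 1*(0*2 - 3) = -2 + 1*(0 - 3) = -2 + 1*(-3) = -2 - 3 = -5)
502*(9*(C*3) + 10) + 349 = 502*(9*(-5*3) + 10) + 349 = 502*(9*(-15) + 10) + 349 = 502*(-135 + 10) + 349 = 502*(-125) + 349 = -62750 + 349 = -62401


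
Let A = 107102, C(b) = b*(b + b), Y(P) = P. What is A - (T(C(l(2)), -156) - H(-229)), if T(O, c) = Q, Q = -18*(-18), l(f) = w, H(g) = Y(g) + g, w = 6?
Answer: 106320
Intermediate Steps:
H(g) = 2*g (H(g) = g + g = 2*g)
l(f) = 6
C(b) = 2*b**2 (C(b) = b*(2*b) = 2*b**2)
Q = 324
T(O, c) = 324
A - (T(C(l(2)), -156) - H(-229)) = 107102 - (324 - 2*(-229)) = 107102 - (324 - 1*(-458)) = 107102 - (324 + 458) = 107102 - 1*782 = 107102 - 782 = 106320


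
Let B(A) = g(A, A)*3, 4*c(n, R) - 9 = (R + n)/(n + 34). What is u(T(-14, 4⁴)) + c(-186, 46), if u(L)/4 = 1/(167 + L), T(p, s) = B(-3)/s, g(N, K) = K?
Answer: 16269759/6496936 ≈ 2.5042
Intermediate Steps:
c(n, R) = 9/4 + (R + n)/(4*(34 + n)) (c(n, R) = 9/4 + ((R + n)/(n + 34))/4 = 9/4 + ((R + n)/(34 + n))/4 = 9/4 + (R + n)/(4*(34 + n)))
B(A) = 3*A (B(A) = A*3 = 3*A)
T(p, s) = -9/s (T(p, s) = (3*(-3))/s = -9/s)
u(L) = 4/(167 + L)
u(T(-14, 4⁴)) + c(-186, 46) = 4/(167 - 9/(4⁴)) + (306 + 46 + 10*(-186))/(4*(34 - 186)) = 4/(167 - 9/256) + (¼)*(306 + 46 - 1860)/(-152) = 4/(167 - 9*1/256) + (¼)*(-1/152)*(-1508) = 4/(167 - 9/256) + 377/152 = 4/(42743/256) + 377/152 = 4*(256/42743) + 377/152 = 1024/42743 + 377/152 = 16269759/6496936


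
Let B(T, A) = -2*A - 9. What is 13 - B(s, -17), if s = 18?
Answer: -12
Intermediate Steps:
B(T, A) = -9 - 2*A
13 - B(s, -17) = 13 - (-9 - 2*(-17)) = 13 - (-9 + 34) = 13 - 1*25 = 13 - 25 = -12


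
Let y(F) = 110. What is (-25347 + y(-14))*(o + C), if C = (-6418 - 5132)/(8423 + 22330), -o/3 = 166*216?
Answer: 27828421420066/10251 ≈ 2.7147e+9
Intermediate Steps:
o = -107568 (o = -498*216 = -3*35856 = -107568)
C = -3850/10251 (C = -11550/30753 = -11550*1/30753 = -3850/10251 ≈ -0.37557)
(-25347 + y(-14))*(o + C) = (-25347 + 110)*(-107568 - 3850/10251) = -25237*(-1102683418/10251) = 27828421420066/10251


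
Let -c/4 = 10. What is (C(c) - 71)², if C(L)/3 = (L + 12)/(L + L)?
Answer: 1957201/400 ≈ 4893.0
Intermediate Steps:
c = -40 (c = -4*10 = -40)
C(L) = 3*(12 + L)/(2*L) (C(L) = 3*((L + 12)/(L + L)) = 3*((12 + L)/((2*L))) = 3*((12 + L)*(1/(2*L))) = 3*((12 + L)/(2*L)) = 3*(12 + L)/(2*L))
(C(c) - 71)² = ((3/2 + 18/(-40)) - 71)² = ((3/2 + 18*(-1/40)) - 71)² = ((3/2 - 9/20) - 71)² = (21/20 - 71)² = (-1399/20)² = 1957201/400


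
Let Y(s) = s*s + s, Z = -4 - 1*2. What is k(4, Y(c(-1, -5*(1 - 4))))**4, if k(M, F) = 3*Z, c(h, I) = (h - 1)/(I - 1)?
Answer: 104976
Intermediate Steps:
Z = -6 (Z = -4 - 2 = -6)
c(h, I) = (-1 + h)/(-1 + I)
Y(s) = s + s**2 (Y(s) = s**2 + s = s + s**2)
k(M, F) = -18 (k(M, F) = 3*(-6) = -18)
k(4, Y(c(-1, -5*(1 - 4))))**4 = (-18)**4 = 104976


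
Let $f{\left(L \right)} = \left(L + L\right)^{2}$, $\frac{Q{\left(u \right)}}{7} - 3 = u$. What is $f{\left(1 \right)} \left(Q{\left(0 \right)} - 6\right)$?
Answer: $60$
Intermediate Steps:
$Q{\left(u \right)} = 21 + 7 u$
$f{\left(L \right)} = 4 L^{2}$ ($f{\left(L \right)} = \left(2 L\right)^{2} = 4 L^{2}$)
$f{\left(1 \right)} \left(Q{\left(0 \right)} - 6\right) = 4 \cdot 1^{2} \left(\left(21 + 7 \cdot 0\right) - 6\right) = 4 \cdot 1 \left(\left(21 + 0\right) - 6\right) = 4 \left(21 - 6\right) = 4 \cdot 15 = 60$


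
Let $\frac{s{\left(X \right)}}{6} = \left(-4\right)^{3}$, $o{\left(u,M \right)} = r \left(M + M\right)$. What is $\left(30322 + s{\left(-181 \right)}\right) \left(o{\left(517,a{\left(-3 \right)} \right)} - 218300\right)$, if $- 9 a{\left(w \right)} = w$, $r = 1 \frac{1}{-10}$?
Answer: $- \frac{98032010938}{15} \approx -6.5355 \cdot 10^{9}$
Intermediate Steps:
$r = - \frac{1}{10}$ ($r = 1 \left(- \frac{1}{10}\right) = - \frac{1}{10} \approx -0.1$)
$a{\left(w \right)} = - \frac{w}{9}$
$o{\left(u,M \right)} = - \frac{M}{5}$ ($o{\left(u,M \right)} = - \frac{M + M}{10} = - \frac{2 M}{10} = - \frac{M}{5}$)
$s{\left(X \right)} = -384$ ($s{\left(X \right)} = 6 \left(-4\right)^{3} = 6 \left(-64\right) = -384$)
$\left(30322 + s{\left(-181 \right)}\right) \left(o{\left(517,a{\left(-3 \right)} \right)} - 218300\right) = \left(30322 - 384\right) \left(- \frac{\left(- \frac{1}{9}\right) \left(-3\right)}{5} - 218300\right) = 29938 \left(\left(- \frac{1}{5}\right) \frac{1}{3} - 218300\right) = 29938 \left(- \frac{1}{15} - 218300\right) = 29938 \left(- \frac{3274501}{15}\right) = - \frac{98032010938}{15}$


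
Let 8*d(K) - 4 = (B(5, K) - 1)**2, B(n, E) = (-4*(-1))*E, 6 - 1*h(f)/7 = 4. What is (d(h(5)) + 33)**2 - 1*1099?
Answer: 10773513/64 ≈ 1.6834e+5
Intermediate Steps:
h(f) = 14 (h(f) = 42 - 7*4 = 42 - 28 = 14)
B(n, E) = 4*E
d(K) = 1/2 + (-1 + 4*K)**2/8 (d(K) = 1/2 + (4*K - 1)**2/8 = 1/2 + (-1 + 4*K)**2/8)
(d(h(5)) + 33)**2 - 1*1099 = ((1/2 + (-1 + 4*14)**2/8) + 33)**2 - 1*1099 = ((1/2 + (-1 + 56)**2/8) + 33)**2 - 1099 = ((1/2 + (1/8)*55**2) + 33)**2 - 1099 = ((1/2 + (1/8)*3025) + 33)**2 - 1099 = ((1/2 + 3025/8) + 33)**2 - 1099 = (3029/8 + 33)**2 - 1099 = (3293/8)**2 - 1099 = 10843849/64 - 1099 = 10773513/64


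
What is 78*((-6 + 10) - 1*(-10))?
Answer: 1092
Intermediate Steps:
78*((-6 + 10) - 1*(-10)) = 78*(4 + 10) = 78*14 = 1092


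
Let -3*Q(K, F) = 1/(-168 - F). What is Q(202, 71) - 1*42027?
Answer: -30133358/717 ≈ -42027.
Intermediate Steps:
Q(K, F) = -1/(3*(-168 - F))
Q(202, 71) - 1*42027 = 1/(3*(168 + 71)) - 1*42027 = (⅓)/239 - 42027 = (⅓)*(1/239) - 42027 = 1/717 - 42027 = -30133358/717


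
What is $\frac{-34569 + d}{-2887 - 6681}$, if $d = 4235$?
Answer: $\frac{15167}{4784} \approx 3.1704$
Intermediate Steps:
$\frac{-34569 + d}{-2887 - 6681} = \frac{-34569 + 4235}{-2887 - 6681} = - \frac{30334}{-9568} = \left(-30334\right) \left(- \frac{1}{9568}\right) = \frac{15167}{4784}$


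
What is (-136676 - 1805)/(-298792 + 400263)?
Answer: -138481/101471 ≈ -1.3647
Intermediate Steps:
(-136676 - 1805)/(-298792 + 400263) = -138481/101471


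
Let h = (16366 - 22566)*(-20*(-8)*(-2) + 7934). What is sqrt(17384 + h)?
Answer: 2*I*sqrt(11797354) ≈ 6869.5*I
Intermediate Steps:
h = -47206800 (h = -6200*(160*(-2) + 7934) = -6200*(-320 + 7934) = -6200*7614 = -47206800)
sqrt(17384 + h) = sqrt(17384 - 47206800) = sqrt(-47189416) = 2*I*sqrt(11797354)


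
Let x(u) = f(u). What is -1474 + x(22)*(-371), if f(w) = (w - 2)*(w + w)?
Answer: -327954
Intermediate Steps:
f(w) = 2*w*(-2 + w) (f(w) = (-2 + w)*(2*w) = 2*w*(-2 + w))
x(u) = 2*u*(-2 + u)
-1474 + x(22)*(-371) = -1474 + (2*22*(-2 + 22))*(-371) = -1474 + (2*22*20)*(-371) = -1474 + 880*(-371) = -1474 - 326480 = -327954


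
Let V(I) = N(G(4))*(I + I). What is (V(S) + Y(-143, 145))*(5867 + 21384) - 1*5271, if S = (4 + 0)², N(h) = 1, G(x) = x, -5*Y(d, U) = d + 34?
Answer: 7304164/5 ≈ 1.4608e+6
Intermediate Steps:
Y(d, U) = -34/5 - d/5 (Y(d, U) = -(d + 34)/5 = -(34 + d)/5 = -34/5 - d/5)
S = 16 (S = 4² = 16)
V(I) = 2*I (V(I) = 1*(I + I) = 1*(2*I) = 2*I)
(V(S) + Y(-143, 145))*(5867 + 21384) - 1*5271 = (2*16 + (-34/5 - ⅕*(-143)))*(5867 + 21384) - 1*5271 = (32 + (-34/5 + 143/5))*27251 - 5271 = (32 + 109/5)*27251 - 5271 = (269/5)*27251 - 5271 = 7330519/5 - 5271 = 7304164/5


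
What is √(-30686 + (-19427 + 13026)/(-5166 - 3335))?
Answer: I*√2217530777785/8501 ≈ 175.17*I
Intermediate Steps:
√(-30686 + (-19427 + 13026)/(-5166 - 3335)) = √(-30686 - 6401/(-8501)) = √(-30686 - 6401*(-1/8501)) = √(-30686 + 6401/8501) = √(-260855285/8501) = I*√2217530777785/8501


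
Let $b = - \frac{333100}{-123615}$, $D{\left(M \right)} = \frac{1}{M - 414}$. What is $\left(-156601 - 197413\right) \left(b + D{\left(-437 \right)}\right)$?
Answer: $- \frac{20061582902558}{21039273} \approx -9.5353 \cdot 10^{5}$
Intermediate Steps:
$D{\left(M \right)} = \frac{1}{-414 + M}$
$b = \frac{66620}{24723}$ ($b = \left(-333100\right) \left(- \frac{1}{123615}\right) = \frac{66620}{24723} \approx 2.6947$)
$\left(-156601 - 197413\right) \left(b + D{\left(-437 \right)}\right) = \left(-156601 - 197413\right) \left(\frac{66620}{24723} + \frac{1}{-414 - 437}\right) = - 354014 \left(\frac{66620}{24723} + \frac{1}{-851}\right) = - 354014 \left(\frac{66620}{24723} - \frac{1}{851}\right) = \left(-354014\right) \frac{56668897}{21039273} = - \frac{20061582902558}{21039273}$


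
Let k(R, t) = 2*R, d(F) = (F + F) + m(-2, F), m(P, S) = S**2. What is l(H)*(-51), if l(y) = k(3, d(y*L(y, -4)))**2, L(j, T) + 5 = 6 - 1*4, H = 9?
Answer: -1836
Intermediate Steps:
L(j, T) = -3 (L(j, T) = -5 + (6 - 1*4) = -5 + (6 - 4) = -5 + 2 = -3)
d(F) = F**2 + 2*F (d(F) = (F + F) + F**2 = 2*F + F**2 = F**2 + 2*F)
l(y) = 36 (l(y) = (2*3)**2 = 6**2 = 36)
l(H)*(-51) = 36*(-51) = -1836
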